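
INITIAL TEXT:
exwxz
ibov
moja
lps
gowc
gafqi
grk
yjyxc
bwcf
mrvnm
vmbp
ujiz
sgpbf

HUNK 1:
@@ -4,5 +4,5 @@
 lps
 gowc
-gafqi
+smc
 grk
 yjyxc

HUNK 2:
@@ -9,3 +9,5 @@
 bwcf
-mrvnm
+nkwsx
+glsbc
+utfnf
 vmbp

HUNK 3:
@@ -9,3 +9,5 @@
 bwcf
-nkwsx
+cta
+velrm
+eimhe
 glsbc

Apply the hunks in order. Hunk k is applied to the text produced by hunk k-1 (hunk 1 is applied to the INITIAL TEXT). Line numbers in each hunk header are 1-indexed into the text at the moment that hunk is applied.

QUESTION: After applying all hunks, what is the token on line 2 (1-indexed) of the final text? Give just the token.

Answer: ibov

Derivation:
Hunk 1: at line 4 remove [gafqi] add [smc] -> 13 lines: exwxz ibov moja lps gowc smc grk yjyxc bwcf mrvnm vmbp ujiz sgpbf
Hunk 2: at line 9 remove [mrvnm] add [nkwsx,glsbc,utfnf] -> 15 lines: exwxz ibov moja lps gowc smc grk yjyxc bwcf nkwsx glsbc utfnf vmbp ujiz sgpbf
Hunk 3: at line 9 remove [nkwsx] add [cta,velrm,eimhe] -> 17 lines: exwxz ibov moja lps gowc smc grk yjyxc bwcf cta velrm eimhe glsbc utfnf vmbp ujiz sgpbf
Final line 2: ibov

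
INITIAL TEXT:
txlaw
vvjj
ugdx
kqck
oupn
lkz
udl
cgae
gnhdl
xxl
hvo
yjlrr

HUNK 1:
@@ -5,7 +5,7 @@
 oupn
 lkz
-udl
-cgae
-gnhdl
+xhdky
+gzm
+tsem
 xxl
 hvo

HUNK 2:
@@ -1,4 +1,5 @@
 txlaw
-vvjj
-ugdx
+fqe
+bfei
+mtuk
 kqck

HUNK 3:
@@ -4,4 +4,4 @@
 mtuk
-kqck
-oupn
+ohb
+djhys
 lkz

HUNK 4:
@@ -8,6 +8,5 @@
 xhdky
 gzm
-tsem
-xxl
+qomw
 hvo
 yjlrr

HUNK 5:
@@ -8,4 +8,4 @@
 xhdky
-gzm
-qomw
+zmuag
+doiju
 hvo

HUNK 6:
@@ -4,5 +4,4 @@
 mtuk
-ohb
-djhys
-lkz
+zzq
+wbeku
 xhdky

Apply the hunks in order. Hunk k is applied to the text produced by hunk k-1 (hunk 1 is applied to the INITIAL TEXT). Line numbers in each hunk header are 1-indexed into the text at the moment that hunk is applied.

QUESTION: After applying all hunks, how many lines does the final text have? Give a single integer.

Answer: 11

Derivation:
Hunk 1: at line 5 remove [udl,cgae,gnhdl] add [xhdky,gzm,tsem] -> 12 lines: txlaw vvjj ugdx kqck oupn lkz xhdky gzm tsem xxl hvo yjlrr
Hunk 2: at line 1 remove [vvjj,ugdx] add [fqe,bfei,mtuk] -> 13 lines: txlaw fqe bfei mtuk kqck oupn lkz xhdky gzm tsem xxl hvo yjlrr
Hunk 3: at line 4 remove [kqck,oupn] add [ohb,djhys] -> 13 lines: txlaw fqe bfei mtuk ohb djhys lkz xhdky gzm tsem xxl hvo yjlrr
Hunk 4: at line 8 remove [tsem,xxl] add [qomw] -> 12 lines: txlaw fqe bfei mtuk ohb djhys lkz xhdky gzm qomw hvo yjlrr
Hunk 5: at line 8 remove [gzm,qomw] add [zmuag,doiju] -> 12 lines: txlaw fqe bfei mtuk ohb djhys lkz xhdky zmuag doiju hvo yjlrr
Hunk 6: at line 4 remove [ohb,djhys,lkz] add [zzq,wbeku] -> 11 lines: txlaw fqe bfei mtuk zzq wbeku xhdky zmuag doiju hvo yjlrr
Final line count: 11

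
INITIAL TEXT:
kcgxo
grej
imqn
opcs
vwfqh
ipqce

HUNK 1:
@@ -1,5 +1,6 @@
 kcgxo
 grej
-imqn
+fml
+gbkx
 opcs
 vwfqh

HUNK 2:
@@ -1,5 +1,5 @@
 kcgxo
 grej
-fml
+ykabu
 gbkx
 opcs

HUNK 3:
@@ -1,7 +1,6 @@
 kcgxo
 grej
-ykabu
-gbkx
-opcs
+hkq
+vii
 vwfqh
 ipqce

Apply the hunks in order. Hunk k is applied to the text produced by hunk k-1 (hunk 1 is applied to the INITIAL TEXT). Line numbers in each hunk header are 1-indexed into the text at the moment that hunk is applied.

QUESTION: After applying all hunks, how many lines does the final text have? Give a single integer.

Hunk 1: at line 1 remove [imqn] add [fml,gbkx] -> 7 lines: kcgxo grej fml gbkx opcs vwfqh ipqce
Hunk 2: at line 1 remove [fml] add [ykabu] -> 7 lines: kcgxo grej ykabu gbkx opcs vwfqh ipqce
Hunk 3: at line 1 remove [ykabu,gbkx,opcs] add [hkq,vii] -> 6 lines: kcgxo grej hkq vii vwfqh ipqce
Final line count: 6

Answer: 6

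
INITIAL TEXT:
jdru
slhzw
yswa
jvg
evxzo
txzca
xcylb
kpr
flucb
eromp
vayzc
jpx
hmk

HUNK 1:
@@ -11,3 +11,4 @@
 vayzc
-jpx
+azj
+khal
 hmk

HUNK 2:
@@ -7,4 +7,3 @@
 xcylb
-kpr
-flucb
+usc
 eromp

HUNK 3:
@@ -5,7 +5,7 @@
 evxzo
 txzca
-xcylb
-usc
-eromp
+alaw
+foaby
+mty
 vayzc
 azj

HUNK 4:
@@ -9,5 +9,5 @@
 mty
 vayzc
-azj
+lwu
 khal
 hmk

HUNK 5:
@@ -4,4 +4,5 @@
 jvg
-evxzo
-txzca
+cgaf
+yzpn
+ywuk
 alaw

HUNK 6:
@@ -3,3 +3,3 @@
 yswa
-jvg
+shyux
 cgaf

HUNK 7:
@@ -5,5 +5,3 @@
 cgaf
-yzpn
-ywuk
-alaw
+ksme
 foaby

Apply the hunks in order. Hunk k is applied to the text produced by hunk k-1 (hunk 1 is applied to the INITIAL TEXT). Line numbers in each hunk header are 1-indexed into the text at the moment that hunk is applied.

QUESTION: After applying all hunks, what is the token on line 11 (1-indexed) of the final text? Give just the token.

Hunk 1: at line 11 remove [jpx] add [azj,khal] -> 14 lines: jdru slhzw yswa jvg evxzo txzca xcylb kpr flucb eromp vayzc azj khal hmk
Hunk 2: at line 7 remove [kpr,flucb] add [usc] -> 13 lines: jdru slhzw yswa jvg evxzo txzca xcylb usc eromp vayzc azj khal hmk
Hunk 3: at line 5 remove [xcylb,usc,eromp] add [alaw,foaby,mty] -> 13 lines: jdru slhzw yswa jvg evxzo txzca alaw foaby mty vayzc azj khal hmk
Hunk 4: at line 9 remove [azj] add [lwu] -> 13 lines: jdru slhzw yswa jvg evxzo txzca alaw foaby mty vayzc lwu khal hmk
Hunk 5: at line 4 remove [evxzo,txzca] add [cgaf,yzpn,ywuk] -> 14 lines: jdru slhzw yswa jvg cgaf yzpn ywuk alaw foaby mty vayzc lwu khal hmk
Hunk 6: at line 3 remove [jvg] add [shyux] -> 14 lines: jdru slhzw yswa shyux cgaf yzpn ywuk alaw foaby mty vayzc lwu khal hmk
Hunk 7: at line 5 remove [yzpn,ywuk,alaw] add [ksme] -> 12 lines: jdru slhzw yswa shyux cgaf ksme foaby mty vayzc lwu khal hmk
Final line 11: khal

Answer: khal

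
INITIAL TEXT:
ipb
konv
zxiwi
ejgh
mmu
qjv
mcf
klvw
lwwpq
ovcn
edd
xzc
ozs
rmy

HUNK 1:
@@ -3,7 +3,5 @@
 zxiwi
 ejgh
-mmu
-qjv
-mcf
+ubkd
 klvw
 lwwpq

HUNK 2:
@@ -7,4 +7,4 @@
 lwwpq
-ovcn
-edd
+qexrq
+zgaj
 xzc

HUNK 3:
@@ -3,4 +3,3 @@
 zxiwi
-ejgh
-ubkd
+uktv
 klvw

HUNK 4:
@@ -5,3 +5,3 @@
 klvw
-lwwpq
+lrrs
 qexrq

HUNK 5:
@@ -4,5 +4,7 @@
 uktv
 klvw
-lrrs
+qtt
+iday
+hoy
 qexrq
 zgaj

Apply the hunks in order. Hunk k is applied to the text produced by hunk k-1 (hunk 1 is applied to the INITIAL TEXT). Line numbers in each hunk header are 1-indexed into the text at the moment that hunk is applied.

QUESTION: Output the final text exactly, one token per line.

Answer: ipb
konv
zxiwi
uktv
klvw
qtt
iday
hoy
qexrq
zgaj
xzc
ozs
rmy

Derivation:
Hunk 1: at line 3 remove [mmu,qjv,mcf] add [ubkd] -> 12 lines: ipb konv zxiwi ejgh ubkd klvw lwwpq ovcn edd xzc ozs rmy
Hunk 2: at line 7 remove [ovcn,edd] add [qexrq,zgaj] -> 12 lines: ipb konv zxiwi ejgh ubkd klvw lwwpq qexrq zgaj xzc ozs rmy
Hunk 3: at line 3 remove [ejgh,ubkd] add [uktv] -> 11 lines: ipb konv zxiwi uktv klvw lwwpq qexrq zgaj xzc ozs rmy
Hunk 4: at line 5 remove [lwwpq] add [lrrs] -> 11 lines: ipb konv zxiwi uktv klvw lrrs qexrq zgaj xzc ozs rmy
Hunk 5: at line 4 remove [lrrs] add [qtt,iday,hoy] -> 13 lines: ipb konv zxiwi uktv klvw qtt iday hoy qexrq zgaj xzc ozs rmy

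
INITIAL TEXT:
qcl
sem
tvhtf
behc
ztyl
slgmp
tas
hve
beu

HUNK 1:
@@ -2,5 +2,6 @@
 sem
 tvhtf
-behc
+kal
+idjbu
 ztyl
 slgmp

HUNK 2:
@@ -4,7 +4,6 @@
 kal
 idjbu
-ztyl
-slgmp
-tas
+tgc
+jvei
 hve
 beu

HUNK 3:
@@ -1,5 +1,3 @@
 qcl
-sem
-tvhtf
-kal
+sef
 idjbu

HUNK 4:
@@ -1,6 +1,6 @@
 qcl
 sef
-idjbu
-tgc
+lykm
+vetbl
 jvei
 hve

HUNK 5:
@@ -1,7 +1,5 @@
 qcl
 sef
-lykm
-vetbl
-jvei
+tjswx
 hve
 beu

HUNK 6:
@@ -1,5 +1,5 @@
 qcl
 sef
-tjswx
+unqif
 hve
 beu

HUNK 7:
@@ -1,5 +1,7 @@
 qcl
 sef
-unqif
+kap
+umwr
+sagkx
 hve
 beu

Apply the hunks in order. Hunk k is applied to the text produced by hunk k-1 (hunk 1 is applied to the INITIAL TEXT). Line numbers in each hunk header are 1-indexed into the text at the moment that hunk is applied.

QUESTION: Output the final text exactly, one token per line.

Answer: qcl
sef
kap
umwr
sagkx
hve
beu

Derivation:
Hunk 1: at line 2 remove [behc] add [kal,idjbu] -> 10 lines: qcl sem tvhtf kal idjbu ztyl slgmp tas hve beu
Hunk 2: at line 4 remove [ztyl,slgmp,tas] add [tgc,jvei] -> 9 lines: qcl sem tvhtf kal idjbu tgc jvei hve beu
Hunk 3: at line 1 remove [sem,tvhtf,kal] add [sef] -> 7 lines: qcl sef idjbu tgc jvei hve beu
Hunk 4: at line 1 remove [idjbu,tgc] add [lykm,vetbl] -> 7 lines: qcl sef lykm vetbl jvei hve beu
Hunk 5: at line 1 remove [lykm,vetbl,jvei] add [tjswx] -> 5 lines: qcl sef tjswx hve beu
Hunk 6: at line 1 remove [tjswx] add [unqif] -> 5 lines: qcl sef unqif hve beu
Hunk 7: at line 1 remove [unqif] add [kap,umwr,sagkx] -> 7 lines: qcl sef kap umwr sagkx hve beu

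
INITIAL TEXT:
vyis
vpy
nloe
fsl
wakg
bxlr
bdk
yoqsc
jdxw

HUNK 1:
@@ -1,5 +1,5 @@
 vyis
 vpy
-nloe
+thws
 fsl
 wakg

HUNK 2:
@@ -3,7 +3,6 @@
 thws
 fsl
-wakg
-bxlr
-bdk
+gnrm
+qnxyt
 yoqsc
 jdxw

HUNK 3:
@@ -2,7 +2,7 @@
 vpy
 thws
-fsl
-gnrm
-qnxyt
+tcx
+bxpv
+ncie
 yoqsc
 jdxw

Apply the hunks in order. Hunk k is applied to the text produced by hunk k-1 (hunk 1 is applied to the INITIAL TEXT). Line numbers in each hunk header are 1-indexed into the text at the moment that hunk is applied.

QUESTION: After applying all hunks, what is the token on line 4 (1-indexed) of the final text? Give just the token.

Hunk 1: at line 1 remove [nloe] add [thws] -> 9 lines: vyis vpy thws fsl wakg bxlr bdk yoqsc jdxw
Hunk 2: at line 3 remove [wakg,bxlr,bdk] add [gnrm,qnxyt] -> 8 lines: vyis vpy thws fsl gnrm qnxyt yoqsc jdxw
Hunk 3: at line 2 remove [fsl,gnrm,qnxyt] add [tcx,bxpv,ncie] -> 8 lines: vyis vpy thws tcx bxpv ncie yoqsc jdxw
Final line 4: tcx

Answer: tcx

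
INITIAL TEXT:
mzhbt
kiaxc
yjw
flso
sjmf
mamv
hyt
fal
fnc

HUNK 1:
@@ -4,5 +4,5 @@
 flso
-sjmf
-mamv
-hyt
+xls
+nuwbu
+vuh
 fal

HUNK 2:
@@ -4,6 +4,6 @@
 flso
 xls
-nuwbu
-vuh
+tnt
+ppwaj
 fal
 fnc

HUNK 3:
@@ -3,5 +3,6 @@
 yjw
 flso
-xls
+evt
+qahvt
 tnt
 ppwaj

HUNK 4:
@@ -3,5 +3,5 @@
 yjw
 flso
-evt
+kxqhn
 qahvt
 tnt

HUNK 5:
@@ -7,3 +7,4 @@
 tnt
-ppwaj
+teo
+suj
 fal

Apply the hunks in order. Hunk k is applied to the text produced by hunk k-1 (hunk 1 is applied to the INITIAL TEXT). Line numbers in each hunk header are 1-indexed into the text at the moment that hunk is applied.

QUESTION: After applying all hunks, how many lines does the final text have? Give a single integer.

Hunk 1: at line 4 remove [sjmf,mamv,hyt] add [xls,nuwbu,vuh] -> 9 lines: mzhbt kiaxc yjw flso xls nuwbu vuh fal fnc
Hunk 2: at line 4 remove [nuwbu,vuh] add [tnt,ppwaj] -> 9 lines: mzhbt kiaxc yjw flso xls tnt ppwaj fal fnc
Hunk 3: at line 3 remove [xls] add [evt,qahvt] -> 10 lines: mzhbt kiaxc yjw flso evt qahvt tnt ppwaj fal fnc
Hunk 4: at line 3 remove [evt] add [kxqhn] -> 10 lines: mzhbt kiaxc yjw flso kxqhn qahvt tnt ppwaj fal fnc
Hunk 5: at line 7 remove [ppwaj] add [teo,suj] -> 11 lines: mzhbt kiaxc yjw flso kxqhn qahvt tnt teo suj fal fnc
Final line count: 11

Answer: 11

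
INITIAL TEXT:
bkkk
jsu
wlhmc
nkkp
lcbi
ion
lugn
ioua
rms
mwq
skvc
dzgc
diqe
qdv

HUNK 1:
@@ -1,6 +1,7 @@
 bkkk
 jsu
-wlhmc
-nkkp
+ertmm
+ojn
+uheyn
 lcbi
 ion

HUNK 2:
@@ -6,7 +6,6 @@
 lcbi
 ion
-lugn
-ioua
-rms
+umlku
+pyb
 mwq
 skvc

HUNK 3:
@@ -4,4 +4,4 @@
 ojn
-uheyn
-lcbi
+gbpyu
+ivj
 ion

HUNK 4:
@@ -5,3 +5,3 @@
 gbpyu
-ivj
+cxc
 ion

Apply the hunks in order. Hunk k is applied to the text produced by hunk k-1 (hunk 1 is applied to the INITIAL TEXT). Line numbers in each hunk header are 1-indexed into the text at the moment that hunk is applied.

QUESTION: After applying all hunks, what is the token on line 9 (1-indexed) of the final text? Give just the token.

Hunk 1: at line 1 remove [wlhmc,nkkp] add [ertmm,ojn,uheyn] -> 15 lines: bkkk jsu ertmm ojn uheyn lcbi ion lugn ioua rms mwq skvc dzgc diqe qdv
Hunk 2: at line 6 remove [lugn,ioua,rms] add [umlku,pyb] -> 14 lines: bkkk jsu ertmm ojn uheyn lcbi ion umlku pyb mwq skvc dzgc diqe qdv
Hunk 3: at line 4 remove [uheyn,lcbi] add [gbpyu,ivj] -> 14 lines: bkkk jsu ertmm ojn gbpyu ivj ion umlku pyb mwq skvc dzgc diqe qdv
Hunk 4: at line 5 remove [ivj] add [cxc] -> 14 lines: bkkk jsu ertmm ojn gbpyu cxc ion umlku pyb mwq skvc dzgc diqe qdv
Final line 9: pyb

Answer: pyb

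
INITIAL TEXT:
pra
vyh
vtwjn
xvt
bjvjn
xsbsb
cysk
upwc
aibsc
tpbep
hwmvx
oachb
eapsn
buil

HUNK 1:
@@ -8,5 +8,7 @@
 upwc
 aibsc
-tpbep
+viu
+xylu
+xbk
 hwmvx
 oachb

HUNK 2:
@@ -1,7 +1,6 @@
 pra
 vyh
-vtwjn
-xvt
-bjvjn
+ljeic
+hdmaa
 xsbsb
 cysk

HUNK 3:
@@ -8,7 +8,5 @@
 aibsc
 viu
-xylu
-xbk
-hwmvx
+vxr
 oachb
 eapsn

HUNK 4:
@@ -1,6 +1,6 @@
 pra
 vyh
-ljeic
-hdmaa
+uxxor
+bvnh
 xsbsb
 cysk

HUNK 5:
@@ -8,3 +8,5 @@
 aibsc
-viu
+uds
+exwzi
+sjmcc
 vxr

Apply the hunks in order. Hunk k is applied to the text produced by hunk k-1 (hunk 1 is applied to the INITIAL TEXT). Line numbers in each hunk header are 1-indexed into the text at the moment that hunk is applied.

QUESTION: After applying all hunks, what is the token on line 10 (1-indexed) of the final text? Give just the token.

Answer: exwzi

Derivation:
Hunk 1: at line 8 remove [tpbep] add [viu,xylu,xbk] -> 16 lines: pra vyh vtwjn xvt bjvjn xsbsb cysk upwc aibsc viu xylu xbk hwmvx oachb eapsn buil
Hunk 2: at line 1 remove [vtwjn,xvt,bjvjn] add [ljeic,hdmaa] -> 15 lines: pra vyh ljeic hdmaa xsbsb cysk upwc aibsc viu xylu xbk hwmvx oachb eapsn buil
Hunk 3: at line 8 remove [xylu,xbk,hwmvx] add [vxr] -> 13 lines: pra vyh ljeic hdmaa xsbsb cysk upwc aibsc viu vxr oachb eapsn buil
Hunk 4: at line 1 remove [ljeic,hdmaa] add [uxxor,bvnh] -> 13 lines: pra vyh uxxor bvnh xsbsb cysk upwc aibsc viu vxr oachb eapsn buil
Hunk 5: at line 8 remove [viu] add [uds,exwzi,sjmcc] -> 15 lines: pra vyh uxxor bvnh xsbsb cysk upwc aibsc uds exwzi sjmcc vxr oachb eapsn buil
Final line 10: exwzi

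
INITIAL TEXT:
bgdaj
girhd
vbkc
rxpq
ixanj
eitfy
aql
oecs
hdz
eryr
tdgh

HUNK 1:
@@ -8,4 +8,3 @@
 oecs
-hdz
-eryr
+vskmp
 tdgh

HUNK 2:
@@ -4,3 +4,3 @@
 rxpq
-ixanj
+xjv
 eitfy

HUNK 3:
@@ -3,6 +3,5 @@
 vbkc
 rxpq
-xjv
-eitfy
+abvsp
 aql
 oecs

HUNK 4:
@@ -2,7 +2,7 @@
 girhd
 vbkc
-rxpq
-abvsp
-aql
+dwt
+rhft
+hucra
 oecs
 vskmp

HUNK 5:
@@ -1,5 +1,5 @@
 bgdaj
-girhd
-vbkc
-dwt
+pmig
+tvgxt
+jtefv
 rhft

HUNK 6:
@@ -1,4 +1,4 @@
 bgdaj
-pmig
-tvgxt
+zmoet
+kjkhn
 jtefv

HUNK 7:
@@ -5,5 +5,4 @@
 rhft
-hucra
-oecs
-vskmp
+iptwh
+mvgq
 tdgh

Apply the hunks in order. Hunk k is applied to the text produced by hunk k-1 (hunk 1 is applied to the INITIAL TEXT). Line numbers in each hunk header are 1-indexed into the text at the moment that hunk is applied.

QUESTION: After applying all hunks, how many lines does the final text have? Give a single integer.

Hunk 1: at line 8 remove [hdz,eryr] add [vskmp] -> 10 lines: bgdaj girhd vbkc rxpq ixanj eitfy aql oecs vskmp tdgh
Hunk 2: at line 4 remove [ixanj] add [xjv] -> 10 lines: bgdaj girhd vbkc rxpq xjv eitfy aql oecs vskmp tdgh
Hunk 3: at line 3 remove [xjv,eitfy] add [abvsp] -> 9 lines: bgdaj girhd vbkc rxpq abvsp aql oecs vskmp tdgh
Hunk 4: at line 2 remove [rxpq,abvsp,aql] add [dwt,rhft,hucra] -> 9 lines: bgdaj girhd vbkc dwt rhft hucra oecs vskmp tdgh
Hunk 5: at line 1 remove [girhd,vbkc,dwt] add [pmig,tvgxt,jtefv] -> 9 lines: bgdaj pmig tvgxt jtefv rhft hucra oecs vskmp tdgh
Hunk 6: at line 1 remove [pmig,tvgxt] add [zmoet,kjkhn] -> 9 lines: bgdaj zmoet kjkhn jtefv rhft hucra oecs vskmp tdgh
Hunk 7: at line 5 remove [hucra,oecs,vskmp] add [iptwh,mvgq] -> 8 lines: bgdaj zmoet kjkhn jtefv rhft iptwh mvgq tdgh
Final line count: 8

Answer: 8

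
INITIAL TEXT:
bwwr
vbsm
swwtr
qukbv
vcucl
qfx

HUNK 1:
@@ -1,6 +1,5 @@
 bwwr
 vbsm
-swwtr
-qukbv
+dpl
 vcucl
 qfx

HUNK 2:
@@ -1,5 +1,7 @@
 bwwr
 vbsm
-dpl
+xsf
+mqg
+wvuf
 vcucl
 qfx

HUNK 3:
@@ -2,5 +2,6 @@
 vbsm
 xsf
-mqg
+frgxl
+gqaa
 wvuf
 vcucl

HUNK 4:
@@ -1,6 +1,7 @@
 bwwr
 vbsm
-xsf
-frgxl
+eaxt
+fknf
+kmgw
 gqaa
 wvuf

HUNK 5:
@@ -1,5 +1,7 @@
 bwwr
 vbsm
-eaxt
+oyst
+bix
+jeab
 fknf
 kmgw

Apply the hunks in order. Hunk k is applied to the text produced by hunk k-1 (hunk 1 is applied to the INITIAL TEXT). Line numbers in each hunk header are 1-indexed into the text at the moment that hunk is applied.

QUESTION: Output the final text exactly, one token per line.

Hunk 1: at line 1 remove [swwtr,qukbv] add [dpl] -> 5 lines: bwwr vbsm dpl vcucl qfx
Hunk 2: at line 1 remove [dpl] add [xsf,mqg,wvuf] -> 7 lines: bwwr vbsm xsf mqg wvuf vcucl qfx
Hunk 3: at line 2 remove [mqg] add [frgxl,gqaa] -> 8 lines: bwwr vbsm xsf frgxl gqaa wvuf vcucl qfx
Hunk 4: at line 1 remove [xsf,frgxl] add [eaxt,fknf,kmgw] -> 9 lines: bwwr vbsm eaxt fknf kmgw gqaa wvuf vcucl qfx
Hunk 5: at line 1 remove [eaxt] add [oyst,bix,jeab] -> 11 lines: bwwr vbsm oyst bix jeab fknf kmgw gqaa wvuf vcucl qfx

Answer: bwwr
vbsm
oyst
bix
jeab
fknf
kmgw
gqaa
wvuf
vcucl
qfx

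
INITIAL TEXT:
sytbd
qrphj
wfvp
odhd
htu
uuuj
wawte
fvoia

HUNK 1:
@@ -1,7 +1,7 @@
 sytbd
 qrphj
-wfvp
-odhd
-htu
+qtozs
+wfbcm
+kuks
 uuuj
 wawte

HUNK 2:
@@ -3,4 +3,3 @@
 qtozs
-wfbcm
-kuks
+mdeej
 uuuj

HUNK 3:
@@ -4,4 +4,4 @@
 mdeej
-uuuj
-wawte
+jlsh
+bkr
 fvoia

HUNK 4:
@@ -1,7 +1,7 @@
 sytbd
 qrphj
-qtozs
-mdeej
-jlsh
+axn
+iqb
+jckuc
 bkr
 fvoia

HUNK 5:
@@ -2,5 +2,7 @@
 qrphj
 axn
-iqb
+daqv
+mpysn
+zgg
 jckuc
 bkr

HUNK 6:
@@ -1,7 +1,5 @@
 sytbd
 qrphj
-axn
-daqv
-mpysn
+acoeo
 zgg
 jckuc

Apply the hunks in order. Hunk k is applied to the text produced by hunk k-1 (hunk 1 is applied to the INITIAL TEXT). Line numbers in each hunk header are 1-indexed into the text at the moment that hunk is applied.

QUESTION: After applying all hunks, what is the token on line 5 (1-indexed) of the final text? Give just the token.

Answer: jckuc

Derivation:
Hunk 1: at line 1 remove [wfvp,odhd,htu] add [qtozs,wfbcm,kuks] -> 8 lines: sytbd qrphj qtozs wfbcm kuks uuuj wawte fvoia
Hunk 2: at line 3 remove [wfbcm,kuks] add [mdeej] -> 7 lines: sytbd qrphj qtozs mdeej uuuj wawte fvoia
Hunk 3: at line 4 remove [uuuj,wawte] add [jlsh,bkr] -> 7 lines: sytbd qrphj qtozs mdeej jlsh bkr fvoia
Hunk 4: at line 1 remove [qtozs,mdeej,jlsh] add [axn,iqb,jckuc] -> 7 lines: sytbd qrphj axn iqb jckuc bkr fvoia
Hunk 5: at line 2 remove [iqb] add [daqv,mpysn,zgg] -> 9 lines: sytbd qrphj axn daqv mpysn zgg jckuc bkr fvoia
Hunk 6: at line 1 remove [axn,daqv,mpysn] add [acoeo] -> 7 lines: sytbd qrphj acoeo zgg jckuc bkr fvoia
Final line 5: jckuc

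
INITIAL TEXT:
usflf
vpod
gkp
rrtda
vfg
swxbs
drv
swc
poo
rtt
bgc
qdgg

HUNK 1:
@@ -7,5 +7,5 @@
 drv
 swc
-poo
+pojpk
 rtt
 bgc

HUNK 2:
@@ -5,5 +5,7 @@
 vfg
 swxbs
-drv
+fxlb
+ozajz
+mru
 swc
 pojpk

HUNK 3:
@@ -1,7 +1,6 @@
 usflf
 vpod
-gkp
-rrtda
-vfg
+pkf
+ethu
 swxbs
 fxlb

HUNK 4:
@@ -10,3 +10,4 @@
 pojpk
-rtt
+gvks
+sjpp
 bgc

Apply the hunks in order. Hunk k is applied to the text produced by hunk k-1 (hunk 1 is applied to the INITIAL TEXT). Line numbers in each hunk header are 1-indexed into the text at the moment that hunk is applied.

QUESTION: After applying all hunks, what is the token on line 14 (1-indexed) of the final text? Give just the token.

Hunk 1: at line 7 remove [poo] add [pojpk] -> 12 lines: usflf vpod gkp rrtda vfg swxbs drv swc pojpk rtt bgc qdgg
Hunk 2: at line 5 remove [drv] add [fxlb,ozajz,mru] -> 14 lines: usflf vpod gkp rrtda vfg swxbs fxlb ozajz mru swc pojpk rtt bgc qdgg
Hunk 3: at line 1 remove [gkp,rrtda,vfg] add [pkf,ethu] -> 13 lines: usflf vpod pkf ethu swxbs fxlb ozajz mru swc pojpk rtt bgc qdgg
Hunk 4: at line 10 remove [rtt] add [gvks,sjpp] -> 14 lines: usflf vpod pkf ethu swxbs fxlb ozajz mru swc pojpk gvks sjpp bgc qdgg
Final line 14: qdgg

Answer: qdgg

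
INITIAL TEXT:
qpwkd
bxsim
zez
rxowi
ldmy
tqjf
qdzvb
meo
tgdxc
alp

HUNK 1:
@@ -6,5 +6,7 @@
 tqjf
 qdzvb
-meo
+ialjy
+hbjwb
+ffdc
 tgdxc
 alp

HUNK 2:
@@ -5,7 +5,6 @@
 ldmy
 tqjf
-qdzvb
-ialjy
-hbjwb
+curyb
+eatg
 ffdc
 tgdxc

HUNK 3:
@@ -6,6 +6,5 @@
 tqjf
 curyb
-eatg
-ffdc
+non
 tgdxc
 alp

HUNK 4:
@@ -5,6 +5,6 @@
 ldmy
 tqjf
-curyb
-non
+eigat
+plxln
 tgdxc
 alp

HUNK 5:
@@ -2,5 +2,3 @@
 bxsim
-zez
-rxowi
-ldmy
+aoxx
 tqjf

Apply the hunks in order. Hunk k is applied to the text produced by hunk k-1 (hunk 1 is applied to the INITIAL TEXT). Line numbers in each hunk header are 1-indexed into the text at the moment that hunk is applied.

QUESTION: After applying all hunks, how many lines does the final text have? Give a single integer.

Hunk 1: at line 6 remove [meo] add [ialjy,hbjwb,ffdc] -> 12 lines: qpwkd bxsim zez rxowi ldmy tqjf qdzvb ialjy hbjwb ffdc tgdxc alp
Hunk 2: at line 5 remove [qdzvb,ialjy,hbjwb] add [curyb,eatg] -> 11 lines: qpwkd bxsim zez rxowi ldmy tqjf curyb eatg ffdc tgdxc alp
Hunk 3: at line 6 remove [eatg,ffdc] add [non] -> 10 lines: qpwkd bxsim zez rxowi ldmy tqjf curyb non tgdxc alp
Hunk 4: at line 5 remove [curyb,non] add [eigat,plxln] -> 10 lines: qpwkd bxsim zez rxowi ldmy tqjf eigat plxln tgdxc alp
Hunk 5: at line 2 remove [zez,rxowi,ldmy] add [aoxx] -> 8 lines: qpwkd bxsim aoxx tqjf eigat plxln tgdxc alp
Final line count: 8

Answer: 8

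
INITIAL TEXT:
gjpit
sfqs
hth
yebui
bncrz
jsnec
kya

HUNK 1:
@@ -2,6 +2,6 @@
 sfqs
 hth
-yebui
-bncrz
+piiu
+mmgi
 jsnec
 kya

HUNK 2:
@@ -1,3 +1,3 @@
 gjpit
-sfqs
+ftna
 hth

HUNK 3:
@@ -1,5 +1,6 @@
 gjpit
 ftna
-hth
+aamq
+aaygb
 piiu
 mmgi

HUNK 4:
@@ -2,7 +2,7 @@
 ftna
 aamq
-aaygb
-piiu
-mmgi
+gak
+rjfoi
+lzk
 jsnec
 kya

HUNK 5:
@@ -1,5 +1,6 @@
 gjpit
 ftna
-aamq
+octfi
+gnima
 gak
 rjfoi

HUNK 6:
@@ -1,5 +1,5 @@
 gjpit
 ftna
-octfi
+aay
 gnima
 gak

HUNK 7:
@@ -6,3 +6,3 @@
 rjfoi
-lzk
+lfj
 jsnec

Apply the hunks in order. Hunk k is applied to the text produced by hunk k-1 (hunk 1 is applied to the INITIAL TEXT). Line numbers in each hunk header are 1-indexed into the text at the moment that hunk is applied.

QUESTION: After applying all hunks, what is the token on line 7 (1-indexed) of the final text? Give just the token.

Answer: lfj

Derivation:
Hunk 1: at line 2 remove [yebui,bncrz] add [piiu,mmgi] -> 7 lines: gjpit sfqs hth piiu mmgi jsnec kya
Hunk 2: at line 1 remove [sfqs] add [ftna] -> 7 lines: gjpit ftna hth piiu mmgi jsnec kya
Hunk 3: at line 1 remove [hth] add [aamq,aaygb] -> 8 lines: gjpit ftna aamq aaygb piiu mmgi jsnec kya
Hunk 4: at line 2 remove [aaygb,piiu,mmgi] add [gak,rjfoi,lzk] -> 8 lines: gjpit ftna aamq gak rjfoi lzk jsnec kya
Hunk 5: at line 1 remove [aamq] add [octfi,gnima] -> 9 lines: gjpit ftna octfi gnima gak rjfoi lzk jsnec kya
Hunk 6: at line 1 remove [octfi] add [aay] -> 9 lines: gjpit ftna aay gnima gak rjfoi lzk jsnec kya
Hunk 7: at line 6 remove [lzk] add [lfj] -> 9 lines: gjpit ftna aay gnima gak rjfoi lfj jsnec kya
Final line 7: lfj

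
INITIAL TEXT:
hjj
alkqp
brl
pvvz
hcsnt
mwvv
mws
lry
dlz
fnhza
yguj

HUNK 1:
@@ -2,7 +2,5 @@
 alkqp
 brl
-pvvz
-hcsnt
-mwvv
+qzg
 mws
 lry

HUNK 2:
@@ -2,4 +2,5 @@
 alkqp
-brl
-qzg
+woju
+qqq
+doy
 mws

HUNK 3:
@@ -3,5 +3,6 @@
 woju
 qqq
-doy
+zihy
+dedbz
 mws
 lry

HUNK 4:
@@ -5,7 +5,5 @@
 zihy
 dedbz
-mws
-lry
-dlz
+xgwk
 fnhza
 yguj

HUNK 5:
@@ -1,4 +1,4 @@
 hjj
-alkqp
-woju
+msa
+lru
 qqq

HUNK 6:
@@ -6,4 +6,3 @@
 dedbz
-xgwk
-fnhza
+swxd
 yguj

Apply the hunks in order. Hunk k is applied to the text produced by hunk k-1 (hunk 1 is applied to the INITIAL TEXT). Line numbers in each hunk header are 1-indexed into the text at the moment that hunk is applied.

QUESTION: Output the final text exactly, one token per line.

Hunk 1: at line 2 remove [pvvz,hcsnt,mwvv] add [qzg] -> 9 lines: hjj alkqp brl qzg mws lry dlz fnhza yguj
Hunk 2: at line 2 remove [brl,qzg] add [woju,qqq,doy] -> 10 lines: hjj alkqp woju qqq doy mws lry dlz fnhza yguj
Hunk 3: at line 3 remove [doy] add [zihy,dedbz] -> 11 lines: hjj alkqp woju qqq zihy dedbz mws lry dlz fnhza yguj
Hunk 4: at line 5 remove [mws,lry,dlz] add [xgwk] -> 9 lines: hjj alkqp woju qqq zihy dedbz xgwk fnhza yguj
Hunk 5: at line 1 remove [alkqp,woju] add [msa,lru] -> 9 lines: hjj msa lru qqq zihy dedbz xgwk fnhza yguj
Hunk 6: at line 6 remove [xgwk,fnhza] add [swxd] -> 8 lines: hjj msa lru qqq zihy dedbz swxd yguj

Answer: hjj
msa
lru
qqq
zihy
dedbz
swxd
yguj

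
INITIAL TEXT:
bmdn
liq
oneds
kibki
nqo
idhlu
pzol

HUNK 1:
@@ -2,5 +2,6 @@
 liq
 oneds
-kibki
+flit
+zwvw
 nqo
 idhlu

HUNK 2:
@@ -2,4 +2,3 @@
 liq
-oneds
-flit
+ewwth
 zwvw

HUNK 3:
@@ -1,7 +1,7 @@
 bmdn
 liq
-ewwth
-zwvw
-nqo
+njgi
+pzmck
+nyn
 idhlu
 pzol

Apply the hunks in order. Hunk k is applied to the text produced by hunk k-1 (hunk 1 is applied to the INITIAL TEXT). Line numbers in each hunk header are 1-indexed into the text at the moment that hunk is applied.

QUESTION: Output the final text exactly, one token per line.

Hunk 1: at line 2 remove [kibki] add [flit,zwvw] -> 8 lines: bmdn liq oneds flit zwvw nqo idhlu pzol
Hunk 2: at line 2 remove [oneds,flit] add [ewwth] -> 7 lines: bmdn liq ewwth zwvw nqo idhlu pzol
Hunk 3: at line 1 remove [ewwth,zwvw,nqo] add [njgi,pzmck,nyn] -> 7 lines: bmdn liq njgi pzmck nyn idhlu pzol

Answer: bmdn
liq
njgi
pzmck
nyn
idhlu
pzol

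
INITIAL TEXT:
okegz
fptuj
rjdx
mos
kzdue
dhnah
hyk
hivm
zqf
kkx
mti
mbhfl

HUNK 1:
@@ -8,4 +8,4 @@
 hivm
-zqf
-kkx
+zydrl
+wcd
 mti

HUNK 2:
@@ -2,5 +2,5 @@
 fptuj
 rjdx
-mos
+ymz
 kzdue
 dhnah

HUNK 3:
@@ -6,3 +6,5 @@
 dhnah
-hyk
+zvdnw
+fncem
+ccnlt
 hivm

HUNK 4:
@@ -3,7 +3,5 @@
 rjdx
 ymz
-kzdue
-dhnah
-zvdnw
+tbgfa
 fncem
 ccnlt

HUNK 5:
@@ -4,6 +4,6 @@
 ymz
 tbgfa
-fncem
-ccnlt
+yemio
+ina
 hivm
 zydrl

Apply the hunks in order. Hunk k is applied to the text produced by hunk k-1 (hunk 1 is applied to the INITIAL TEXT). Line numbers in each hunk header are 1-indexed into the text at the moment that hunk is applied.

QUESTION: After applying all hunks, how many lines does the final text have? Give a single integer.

Hunk 1: at line 8 remove [zqf,kkx] add [zydrl,wcd] -> 12 lines: okegz fptuj rjdx mos kzdue dhnah hyk hivm zydrl wcd mti mbhfl
Hunk 2: at line 2 remove [mos] add [ymz] -> 12 lines: okegz fptuj rjdx ymz kzdue dhnah hyk hivm zydrl wcd mti mbhfl
Hunk 3: at line 6 remove [hyk] add [zvdnw,fncem,ccnlt] -> 14 lines: okegz fptuj rjdx ymz kzdue dhnah zvdnw fncem ccnlt hivm zydrl wcd mti mbhfl
Hunk 4: at line 3 remove [kzdue,dhnah,zvdnw] add [tbgfa] -> 12 lines: okegz fptuj rjdx ymz tbgfa fncem ccnlt hivm zydrl wcd mti mbhfl
Hunk 5: at line 4 remove [fncem,ccnlt] add [yemio,ina] -> 12 lines: okegz fptuj rjdx ymz tbgfa yemio ina hivm zydrl wcd mti mbhfl
Final line count: 12

Answer: 12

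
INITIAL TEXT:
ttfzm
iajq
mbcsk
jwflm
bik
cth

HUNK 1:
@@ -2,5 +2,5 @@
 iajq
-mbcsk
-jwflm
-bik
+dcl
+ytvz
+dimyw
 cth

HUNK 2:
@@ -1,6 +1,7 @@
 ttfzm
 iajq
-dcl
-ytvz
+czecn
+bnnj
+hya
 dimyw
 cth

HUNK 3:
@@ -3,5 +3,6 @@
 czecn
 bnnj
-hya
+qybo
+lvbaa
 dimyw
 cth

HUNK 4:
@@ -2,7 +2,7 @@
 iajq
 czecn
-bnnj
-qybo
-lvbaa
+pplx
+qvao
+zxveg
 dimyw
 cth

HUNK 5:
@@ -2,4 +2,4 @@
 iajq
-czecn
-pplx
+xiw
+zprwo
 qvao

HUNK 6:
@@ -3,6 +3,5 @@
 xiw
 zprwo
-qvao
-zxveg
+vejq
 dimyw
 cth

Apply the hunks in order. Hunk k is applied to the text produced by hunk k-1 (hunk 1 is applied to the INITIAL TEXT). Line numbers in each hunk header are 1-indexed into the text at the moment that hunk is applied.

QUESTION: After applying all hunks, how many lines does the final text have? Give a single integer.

Answer: 7

Derivation:
Hunk 1: at line 2 remove [mbcsk,jwflm,bik] add [dcl,ytvz,dimyw] -> 6 lines: ttfzm iajq dcl ytvz dimyw cth
Hunk 2: at line 1 remove [dcl,ytvz] add [czecn,bnnj,hya] -> 7 lines: ttfzm iajq czecn bnnj hya dimyw cth
Hunk 3: at line 3 remove [hya] add [qybo,lvbaa] -> 8 lines: ttfzm iajq czecn bnnj qybo lvbaa dimyw cth
Hunk 4: at line 2 remove [bnnj,qybo,lvbaa] add [pplx,qvao,zxveg] -> 8 lines: ttfzm iajq czecn pplx qvao zxveg dimyw cth
Hunk 5: at line 2 remove [czecn,pplx] add [xiw,zprwo] -> 8 lines: ttfzm iajq xiw zprwo qvao zxveg dimyw cth
Hunk 6: at line 3 remove [qvao,zxveg] add [vejq] -> 7 lines: ttfzm iajq xiw zprwo vejq dimyw cth
Final line count: 7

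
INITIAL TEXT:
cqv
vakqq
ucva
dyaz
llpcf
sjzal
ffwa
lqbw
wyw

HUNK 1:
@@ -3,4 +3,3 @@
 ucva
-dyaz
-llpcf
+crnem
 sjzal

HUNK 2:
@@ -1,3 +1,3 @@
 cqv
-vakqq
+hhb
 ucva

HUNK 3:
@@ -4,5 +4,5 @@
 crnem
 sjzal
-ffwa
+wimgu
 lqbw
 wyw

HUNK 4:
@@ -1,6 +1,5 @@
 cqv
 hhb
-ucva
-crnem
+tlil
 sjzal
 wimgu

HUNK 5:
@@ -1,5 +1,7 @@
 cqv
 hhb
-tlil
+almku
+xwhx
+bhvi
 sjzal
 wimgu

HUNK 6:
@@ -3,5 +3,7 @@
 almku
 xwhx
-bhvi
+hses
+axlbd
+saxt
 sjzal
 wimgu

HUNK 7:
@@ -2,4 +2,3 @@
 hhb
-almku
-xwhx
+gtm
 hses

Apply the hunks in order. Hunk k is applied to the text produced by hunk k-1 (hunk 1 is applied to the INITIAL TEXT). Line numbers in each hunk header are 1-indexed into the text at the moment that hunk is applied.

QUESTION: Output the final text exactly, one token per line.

Hunk 1: at line 3 remove [dyaz,llpcf] add [crnem] -> 8 lines: cqv vakqq ucva crnem sjzal ffwa lqbw wyw
Hunk 2: at line 1 remove [vakqq] add [hhb] -> 8 lines: cqv hhb ucva crnem sjzal ffwa lqbw wyw
Hunk 3: at line 4 remove [ffwa] add [wimgu] -> 8 lines: cqv hhb ucva crnem sjzal wimgu lqbw wyw
Hunk 4: at line 1 remove [ucva,crnem] add [tlil] -> 7 lines: cqv hhb tlil sjzal wimgu lqbw wyw
Hunk 5: at line 1 remove [tlil] add [almku,xwhx,bhvi] -> 9 lines: cqv hhb almku xwhx bhvi sjzal wimgu lqbw wyw
Hunk 6: at line 3 remove [bhvi] add [hses,axlbd,saxt] -> 11 lines: cqv hhb almku xwhx hses axlbd saxt sjzal wimgu lqbw wyw
Hunk 7: at line 2 remove [almku,xwhx] add [gtm] -> 10 lines: cqv hhb gtm hses axlbd saxt sjzal wimgu lqbw wyw

Answer: cqv
hhb
gtm
hses
axlbd
saxt
sjzal
wimgu
lqbw
wyw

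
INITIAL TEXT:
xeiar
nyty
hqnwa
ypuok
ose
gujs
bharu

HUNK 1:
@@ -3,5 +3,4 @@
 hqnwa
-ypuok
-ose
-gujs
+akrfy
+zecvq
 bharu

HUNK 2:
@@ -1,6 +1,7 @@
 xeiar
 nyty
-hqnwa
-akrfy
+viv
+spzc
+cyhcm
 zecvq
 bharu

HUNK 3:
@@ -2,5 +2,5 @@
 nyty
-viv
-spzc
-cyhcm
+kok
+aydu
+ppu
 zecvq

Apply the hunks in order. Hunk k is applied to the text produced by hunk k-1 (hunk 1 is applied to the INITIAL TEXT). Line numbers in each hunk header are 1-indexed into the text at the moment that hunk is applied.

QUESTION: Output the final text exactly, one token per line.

Hunk 1: at line 3 remove [ypuok,ose,gujs] add [akrfy,zecvq] -> 6 lines: xeiar nyty hqnwa akrfy zecvq bharu
Hunk 2: at line 1 remove [hqnwa,akrfy] add [viv,spzc,cyhcm] -> 7 lines: xeiar nyty viv spzc cyhcm zecvq bharu
Hunk 3: at line 2 remove [viv,spzc,cyhcm] add [kok,aydu,ppu] -> 7 lines: xeiar nyty kok aydu ppu zecvq bharu

Answer: xeiar
nyty
kok
aydu
ppu
zecvq
bharu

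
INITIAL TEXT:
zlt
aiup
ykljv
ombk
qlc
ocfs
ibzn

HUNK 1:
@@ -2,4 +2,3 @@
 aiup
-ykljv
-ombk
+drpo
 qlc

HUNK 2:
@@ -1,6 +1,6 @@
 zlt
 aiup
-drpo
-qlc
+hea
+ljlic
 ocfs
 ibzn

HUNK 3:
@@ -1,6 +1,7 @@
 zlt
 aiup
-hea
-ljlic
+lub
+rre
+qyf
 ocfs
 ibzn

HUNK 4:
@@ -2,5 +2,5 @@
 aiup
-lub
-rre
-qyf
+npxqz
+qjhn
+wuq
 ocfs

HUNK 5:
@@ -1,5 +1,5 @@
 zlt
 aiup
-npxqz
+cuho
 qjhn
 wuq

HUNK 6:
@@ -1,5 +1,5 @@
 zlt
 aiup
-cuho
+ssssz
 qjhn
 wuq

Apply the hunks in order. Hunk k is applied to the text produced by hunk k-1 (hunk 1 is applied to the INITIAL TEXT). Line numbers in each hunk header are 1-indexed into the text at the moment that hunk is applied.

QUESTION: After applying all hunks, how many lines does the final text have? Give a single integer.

Answer: 7

Derivation:
Hunk 1: at line 2 remove [ykljv,ombk] add [drpo] -> 6 lines: zlt aiup drpo qlc ocfs ibzn
Hunk 2: at line 1 remove [drpo,qlc] add [hea,ljlic] -> 6 lines: zlt aiup hea ljlic ocfs ibzn
Hunk 3: at line 1 remove [hea,ljlic] add [lub,rre,qyf] -> 7 lines: zlt aiup lub rre qyf ocfs ibzn
Hunk 4: at line 2 remove [lub,rre,qyf] add [npxqz,qjhn,wuq] -> 7 lines: zlt aiup npxqz qjhn wuq ocfs ibzn
Hunk 5: at line 1 remove [npxqz] add [cuho] -> 7 lines: zlt aiup cuho qjhn wuq ocfs ibzn
Hunk 6: at line 1 remove [cuho] add [ssssz] -> 7 lines: zlt aiup ssssz qjhn wuq ocfs ibzn
Final line count: 7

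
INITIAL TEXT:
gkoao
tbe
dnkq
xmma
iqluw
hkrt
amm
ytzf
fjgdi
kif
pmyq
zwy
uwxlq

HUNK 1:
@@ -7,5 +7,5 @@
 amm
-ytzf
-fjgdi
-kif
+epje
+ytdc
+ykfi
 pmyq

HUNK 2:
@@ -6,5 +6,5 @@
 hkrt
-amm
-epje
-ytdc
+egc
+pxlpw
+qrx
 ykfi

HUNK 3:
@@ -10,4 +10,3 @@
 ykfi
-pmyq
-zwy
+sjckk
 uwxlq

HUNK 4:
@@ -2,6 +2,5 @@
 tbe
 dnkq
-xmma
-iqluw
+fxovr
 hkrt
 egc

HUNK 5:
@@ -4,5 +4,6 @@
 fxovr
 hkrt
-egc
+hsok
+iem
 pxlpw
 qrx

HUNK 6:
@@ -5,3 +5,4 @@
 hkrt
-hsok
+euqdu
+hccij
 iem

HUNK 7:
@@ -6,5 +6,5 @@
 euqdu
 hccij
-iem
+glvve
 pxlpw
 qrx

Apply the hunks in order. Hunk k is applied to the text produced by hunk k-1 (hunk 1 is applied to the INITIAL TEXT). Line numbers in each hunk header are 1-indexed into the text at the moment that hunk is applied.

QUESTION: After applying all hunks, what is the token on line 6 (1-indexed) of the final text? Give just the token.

Answer: euqdu

Derivation:
Hunk 1: at line 7 remove [ytzf,fjgdi,kif] add [epje,ytdc,ykfi] -> 13 lines: gkoao tbe dnkq xmma iqluw hkrt amm epje ytdc ykfi pmyq zwy uwxlq
Hunk 2: at line 6 remove [amm,epje,ytdc] add [egc,pxlpw,qrx] -> 13 lines: gkoao tbe dnkq xmma iqluw hkrt egc pxlpw qrx ykfi pmyq zwy uwxlq
Hunk 3: at line 10 remove [pmyq,zwy] add [sjckk] -> 12 lines: gkoao tbe dnkq xmma iqluw hkrt egc pxlpw qrx ykfi sjckk uwxlq
Hunk 4: at line 2 remove [xmma,iqluw] add [fxovr] -> 11 lines: gkoao tbe dnkq fxovr hkrt egc pxlpw qrx ykfi sjckk uwxlq
Hunk 5: at line 4 remove [egc] add [hsok,iem] -> 12 lines: gkoao tbe dnkq fxovr hkrt hsok iem pxlpw qrx ykfi sjckk uwxlq
Hunk 6: at line 5 remove [hsok] add [euqdu,hccij] -> 13 lines: gkoao tbe dnkq fxovr hkrt euqdu hccij iem pxlpw qrx ykfi sjckk uwxlq
Hunk 7: at line 6 remove [iem] add [glvve] -> 13 lines: gkoao tbe dnkq fxovr hkrt euqdu hccij glvve pxlpw qrx ykfi sjckk uwxlq
Final line 6: euqdu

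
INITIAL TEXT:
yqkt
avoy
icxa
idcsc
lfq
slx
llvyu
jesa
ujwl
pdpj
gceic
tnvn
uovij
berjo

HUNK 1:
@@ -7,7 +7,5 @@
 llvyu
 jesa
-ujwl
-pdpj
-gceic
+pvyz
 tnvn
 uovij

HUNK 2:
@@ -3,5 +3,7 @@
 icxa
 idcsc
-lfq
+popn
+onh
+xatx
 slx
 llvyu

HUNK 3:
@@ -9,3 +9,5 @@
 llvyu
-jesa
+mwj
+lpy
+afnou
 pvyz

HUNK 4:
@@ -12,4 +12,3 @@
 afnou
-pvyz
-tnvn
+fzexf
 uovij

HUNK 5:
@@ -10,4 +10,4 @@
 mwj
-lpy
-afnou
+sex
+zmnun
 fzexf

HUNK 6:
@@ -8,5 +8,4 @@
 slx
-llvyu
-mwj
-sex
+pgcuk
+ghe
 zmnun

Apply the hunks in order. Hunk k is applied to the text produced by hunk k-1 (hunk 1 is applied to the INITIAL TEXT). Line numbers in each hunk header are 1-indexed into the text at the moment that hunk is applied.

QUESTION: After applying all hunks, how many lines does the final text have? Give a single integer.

Answer: 14

Derivation:
Hunk 1: at line 7 remove [ujwl,pdpj,gceic] add [pvyz] -> 12 lines: yqkt avoy icxa idcsc lfq slx llvyu jesa pvyz tnvn uovij berjo
Hunk 2: at line 3 remove [lfq] add [popn,onh,xatx] -> 14 lines: yqkt avoy icxa idcsc popn onh xatx slx llvyu jesa pvyz tnvn uovij berjo
Hunk 3: at line 9 remove [jesa] add [mwj,lpy,afnou] -> 16 lines: yqkt avoy icxa idcsc popn onh xatx slx llvyu mwj lpy afnou pvyz tnvn uovij berjo
Hunk 4: at line 12 remove [pvyz,tnvn] add [fzexf] -> 15 lines: yqkt avoy icxa idcsc popn onh xatx slx llvyu mwj lpy afnou fzexf uovij berjo
Hunk 5: at line 10 remove [lpy,afnou] add [sex,zmnun] -> 15 lines: yqkt avoy icxa idcsc popn onh xatx slx llvyu mwj sex zmnun fzexf uovij berjo
Hunk 6: at line 8 remove [llvyu,mwj,sex] add [pgcuk,ghe] -> 14 lines: yqkt avoy icxa idcsc popn onh xatx slx pgcuk ghe zmnun fzexf uovij berjo
Final line count: 14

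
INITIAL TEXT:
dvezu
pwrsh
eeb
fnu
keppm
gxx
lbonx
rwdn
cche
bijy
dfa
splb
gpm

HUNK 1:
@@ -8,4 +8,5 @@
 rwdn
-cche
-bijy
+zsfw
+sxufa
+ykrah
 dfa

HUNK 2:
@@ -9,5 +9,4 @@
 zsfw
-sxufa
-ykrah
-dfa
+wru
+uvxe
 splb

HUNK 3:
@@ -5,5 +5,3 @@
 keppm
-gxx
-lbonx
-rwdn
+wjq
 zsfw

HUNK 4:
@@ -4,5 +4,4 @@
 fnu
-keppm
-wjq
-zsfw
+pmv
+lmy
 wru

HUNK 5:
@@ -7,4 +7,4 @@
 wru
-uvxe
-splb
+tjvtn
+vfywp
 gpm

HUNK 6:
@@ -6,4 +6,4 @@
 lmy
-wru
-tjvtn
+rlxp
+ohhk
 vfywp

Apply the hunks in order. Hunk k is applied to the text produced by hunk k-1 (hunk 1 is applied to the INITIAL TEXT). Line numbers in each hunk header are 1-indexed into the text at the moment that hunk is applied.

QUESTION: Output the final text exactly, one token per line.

Answer: dvezu
pwrsh
eeb
fnu
pmv
lmy
rlxp
ohhk
vfywp
gpm

Derivation:
Hunk 1: at line 8 remove [cche,bijy] add [zsfw,sxufa,ykrah] -> 14 lines: dvezu pwrsh eeb fnu keppm gxx lbonx rwdn zsfw sxufa ykrah dfa splb gpm
Hunk 2: at line 9 remove [sxufa,ykrah,dfa] add [wru,uvxe] -> 13 lines: dvezu pwrsh eeb fnu keppm gxx lbonx rwdn zsfw wru uvxe splb gpm
Hunk 3: at line 5 remove [gxx,lbonx,rwdn] add [wjq] -> 11 lines: dvezu pwrsh eeb fnu keppm wjq zsfw wru uvxe splb gpm
Hunk 4: at line 4 remove [keppm,wjq,zsfw] add [pmv,lmy] -> 10 lines: dvezu pwrsh eeb fnu pmv lmy wru uvxe splb gpm
Hunk 5: at line 7 remove [uvxe,splb] add [tjvtn,vfywp] -> 10 lines: dvezu pwrsh eeb fnu pmv lmy wru tjvtn vfywp gpm
Hunk 6: at line 6 remove [wru,tjvtn] add [rlxp,ohhk] -> 10 lines: dvezu pwrsh eeb fnu pmv lmy rlxp ohhk vfywp gpm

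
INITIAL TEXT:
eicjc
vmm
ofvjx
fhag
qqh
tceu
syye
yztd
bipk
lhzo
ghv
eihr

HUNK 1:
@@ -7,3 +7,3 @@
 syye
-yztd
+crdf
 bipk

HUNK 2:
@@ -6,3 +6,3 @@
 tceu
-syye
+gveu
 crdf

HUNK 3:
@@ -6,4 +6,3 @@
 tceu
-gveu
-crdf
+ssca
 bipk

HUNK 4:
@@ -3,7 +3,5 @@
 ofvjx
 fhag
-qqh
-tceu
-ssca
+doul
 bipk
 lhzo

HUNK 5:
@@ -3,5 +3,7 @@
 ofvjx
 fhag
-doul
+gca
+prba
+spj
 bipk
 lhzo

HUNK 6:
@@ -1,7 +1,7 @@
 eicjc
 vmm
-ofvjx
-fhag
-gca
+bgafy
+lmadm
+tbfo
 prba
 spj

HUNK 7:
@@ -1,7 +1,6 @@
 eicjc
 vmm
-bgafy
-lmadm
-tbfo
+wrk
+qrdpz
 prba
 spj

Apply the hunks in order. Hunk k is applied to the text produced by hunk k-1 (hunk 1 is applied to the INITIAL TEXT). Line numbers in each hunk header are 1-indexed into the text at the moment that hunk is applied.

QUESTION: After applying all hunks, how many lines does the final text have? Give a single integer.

Hunk 1: at line 7 remove [yztd] add [crdf] -> 12 lines: eicjc vmm ofvjx fhag qqh tceu syye crdf bipk lhzo ghv eihr
Hunk 2: at line 6 remove [syye] add [gveu] -> 12 lines: eicjc vmm ofvjx fhag qqh tceu gveu crdf bipk lhzo ghv eihr
Hunk 3: at line 6 remove [gveu,crdf] add [ssca] -> 11 lines: eicjc vmm ofvjx fhag qqh tceu ssca bipk lhzo ghv eihr
Hunk 4: at line 3 remove [qqh,tceu,ssca] add [doul] -> 9 lines: eicjc vmm ofvjx fhag doul bipk lhzo ghv eihr
Hunk 5: at line 3 remove [doul] add [gca,prba,spj] -> 11 lines: eicjc vmm ofvjx fhag gca prba spj bipk lhzo ghv eihr
Hunk 6: at line 1 remove [ofvjx,fhag,gca] add [bgafy,lmadm,tbfo] -> 11 lines: eicjc vmm bgafy lmadm tbfo prba spj bipk lhzo ghv eihr
Hunk 7: at line 1 remove [bgafy,lmadm,tbfo] add [wrk,qrdpz] -> 10 lines: eicjc vmm wrk qrdpz prba spj bipk lhzo ghv eihr
Final line count: 10

Answer: 10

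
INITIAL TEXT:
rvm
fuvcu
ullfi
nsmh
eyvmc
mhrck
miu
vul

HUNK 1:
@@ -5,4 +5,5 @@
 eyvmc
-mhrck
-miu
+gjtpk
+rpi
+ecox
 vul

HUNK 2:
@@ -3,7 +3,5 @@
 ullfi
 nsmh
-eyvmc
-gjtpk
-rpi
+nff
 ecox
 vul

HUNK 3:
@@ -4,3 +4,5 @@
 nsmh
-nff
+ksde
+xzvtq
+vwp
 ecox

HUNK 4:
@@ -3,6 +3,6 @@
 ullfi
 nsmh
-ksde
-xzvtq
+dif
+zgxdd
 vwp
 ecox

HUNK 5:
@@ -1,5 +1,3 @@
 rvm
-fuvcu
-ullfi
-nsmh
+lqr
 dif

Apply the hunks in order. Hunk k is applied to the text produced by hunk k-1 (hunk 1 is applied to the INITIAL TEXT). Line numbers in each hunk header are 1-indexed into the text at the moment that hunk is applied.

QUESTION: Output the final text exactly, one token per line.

Hunk 1: at line 5 remove [mhrck,miu] add [gjtpk,rpi,ecox] -> 9 lines: rvm fuvcu ullfi nsmh eyvmc gjtpk rpi ecox vul
Hunk 2: at line 3 remove [eyvmc,gjtpk,rpi] add [nff] -> 7 lines: rvm fuvcu ullfi nsmh nff ecox vul
Hunk 3: at line 4 remove [nff] add [ksde,xzvtq,vwp] -> 9 lines: rvm fuvcu ullfi nsmh ksde xzvtq vwp ecox vul
Hunk 4: at line 3 remove [ksde,xzvtq] add [dif,zgxdd] -> 9 lines: rvm fuvcu ullfi nsmh dif zgxdd vwp ecox vul
Hunk 5: at line 1 remove [fuvcu,ullfi,nsmh] add [lqr] -> 7 lines: rvm lqr dif zgxdd vwp ecox vul

Answer: rvm
lqr
dif
zgxdd
vwp
ecox
vul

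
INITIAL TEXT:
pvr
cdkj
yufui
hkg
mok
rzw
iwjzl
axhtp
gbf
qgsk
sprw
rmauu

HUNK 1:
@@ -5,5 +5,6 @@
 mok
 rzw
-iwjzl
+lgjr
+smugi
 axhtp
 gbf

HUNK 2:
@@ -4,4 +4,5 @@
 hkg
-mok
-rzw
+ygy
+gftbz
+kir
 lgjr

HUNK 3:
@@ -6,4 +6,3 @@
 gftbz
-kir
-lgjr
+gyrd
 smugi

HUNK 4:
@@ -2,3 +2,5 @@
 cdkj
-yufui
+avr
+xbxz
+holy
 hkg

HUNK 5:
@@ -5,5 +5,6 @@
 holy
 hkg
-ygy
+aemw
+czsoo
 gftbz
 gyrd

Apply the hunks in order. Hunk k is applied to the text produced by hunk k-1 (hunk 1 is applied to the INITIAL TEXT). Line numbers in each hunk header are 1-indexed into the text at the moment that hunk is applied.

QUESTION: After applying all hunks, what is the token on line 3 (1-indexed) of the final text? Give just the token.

Hunk 1: at line 5 remove [iwjzl] add [lgjr,smugi] -> 13 lines: pvr cdkj yufui hkg mok rzw lgjr smugi axhtp gbf qgsk sprw rmauu
Hunk 2: at line 4 remove [mok,rzw] add [ygy,gftbz,kir] -> 14 lines: pvr cdkj yufui hkg ygy gftbz kir lgjr smugi axhtp gbf qgsk sprw rmauu
Hunk 3: at line 6 remove [kir,lgjr] add [gyrd] -> 13 lines: pvr cdkj yufui hkg ygy gftbz gyrd smugi axhtp gbf qgsk sprw rmauu
Hunk 4: at line 2 remove [yufui] add [avr,xbxz,holy] -> 15 lines: pvr cdkj avr xbxz holy hkg ygy gftbz gyrd smugi axhtp gbf qgsk sprw rmauu
Hunk 5: at line 5 remove [ygy] add [aemw,czsoo] -> 16 lines: pvr cdkj avr xbxz holy hkg aemw czsoo gftbz gyrd smugi axhtp gbf qgsk sprw rmauu
Final line 3: avr

Answer: avr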